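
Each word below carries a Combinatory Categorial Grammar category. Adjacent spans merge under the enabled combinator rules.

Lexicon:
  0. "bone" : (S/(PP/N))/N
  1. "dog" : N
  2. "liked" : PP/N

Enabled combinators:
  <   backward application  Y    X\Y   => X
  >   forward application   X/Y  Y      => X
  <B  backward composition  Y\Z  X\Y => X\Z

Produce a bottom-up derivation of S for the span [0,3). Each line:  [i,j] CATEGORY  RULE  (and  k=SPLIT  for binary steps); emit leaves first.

[0,3] S   >
  [0,2] S/(PP/N)   >
    [0,1] "bone" : (S/(PP/N))/N
    [1,2] "dog" : N
  [2,3] "liked" : PP/N

[0,1] (S/(PP/N))/N  lex  "bone"
[1,2] N  lex  "dog"
[0,2] S/(PP/N)  >  k=1
[2,3] PP/N  lex  "liked"
[0,3] S  >  k=2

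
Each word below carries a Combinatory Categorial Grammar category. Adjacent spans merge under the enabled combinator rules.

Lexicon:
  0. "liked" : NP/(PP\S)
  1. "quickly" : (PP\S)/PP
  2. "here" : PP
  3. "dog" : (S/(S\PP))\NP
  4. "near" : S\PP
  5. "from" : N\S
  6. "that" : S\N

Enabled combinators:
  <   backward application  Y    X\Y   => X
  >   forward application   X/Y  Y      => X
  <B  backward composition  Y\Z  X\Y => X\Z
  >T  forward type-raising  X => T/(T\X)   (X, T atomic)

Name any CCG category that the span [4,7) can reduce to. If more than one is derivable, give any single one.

S\PP

[0,7] S   >
  [0,4] S/(S\PP)   <
    [0,3] NP   >
      [0,1] "liked" : NP/(PP\S)
      [1,3] PP\S   >
        [1,2] "quickly" : (PP\S)/PP
        [2,3] "here" : PP
    [3,4] "dog" : (S/(S\PP))\NP
  [4,7] S\PP   <B
    [4,5] "near" : S\PP
    [5,7] S\S   <B
      [5,6] "from" : N\S
      [6,7] "that" : S\N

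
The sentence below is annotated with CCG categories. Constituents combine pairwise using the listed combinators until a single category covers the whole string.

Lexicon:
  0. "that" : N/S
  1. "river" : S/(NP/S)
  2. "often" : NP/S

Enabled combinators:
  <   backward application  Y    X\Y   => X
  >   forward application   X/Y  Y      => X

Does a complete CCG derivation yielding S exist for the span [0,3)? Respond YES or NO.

N/S S/(NP/S) NP/S
CKY chart[0,3] = {N}; S ∉ chart

NO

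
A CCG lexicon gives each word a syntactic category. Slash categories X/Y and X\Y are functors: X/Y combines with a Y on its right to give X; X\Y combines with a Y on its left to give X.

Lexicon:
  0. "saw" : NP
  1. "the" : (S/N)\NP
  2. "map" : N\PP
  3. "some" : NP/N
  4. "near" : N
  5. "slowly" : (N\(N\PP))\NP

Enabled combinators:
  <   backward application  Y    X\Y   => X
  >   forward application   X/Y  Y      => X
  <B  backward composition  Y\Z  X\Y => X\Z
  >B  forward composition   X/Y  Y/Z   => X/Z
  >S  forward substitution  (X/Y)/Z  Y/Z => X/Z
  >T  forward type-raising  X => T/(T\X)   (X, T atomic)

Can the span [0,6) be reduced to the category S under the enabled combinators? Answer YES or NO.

[0,6] S   >
  [0,2] S/N   <
    [0,1] "saw" : NP
    [1,2] "the" : (S/N)\NP
  [2,6] N   <
    [2,3] "map" : N\PP
    [3,6] N\(N\PP)   <
      [3,5] NP   >
        [3,4] "some" : NP/N
        [4,5] "near" : N
      [5,6] "slowly" : (N\(N\PP))\NP

YES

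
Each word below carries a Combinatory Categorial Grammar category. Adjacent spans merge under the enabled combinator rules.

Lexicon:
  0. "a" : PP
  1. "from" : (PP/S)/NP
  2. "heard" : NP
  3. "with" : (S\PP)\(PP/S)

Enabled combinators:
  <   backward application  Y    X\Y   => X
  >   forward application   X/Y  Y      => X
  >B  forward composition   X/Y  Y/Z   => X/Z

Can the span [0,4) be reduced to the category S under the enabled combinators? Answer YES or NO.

YES

[0,4] S   <
  [0,1] "a" : PP
  [1,4] S\PP   <
    [1,3] PP/S   >
      [1,2] "from" : (PP/S)/NP
      [2,3] "heard" : NP
    [3,4] "with" : (S\PP)\(PP/S)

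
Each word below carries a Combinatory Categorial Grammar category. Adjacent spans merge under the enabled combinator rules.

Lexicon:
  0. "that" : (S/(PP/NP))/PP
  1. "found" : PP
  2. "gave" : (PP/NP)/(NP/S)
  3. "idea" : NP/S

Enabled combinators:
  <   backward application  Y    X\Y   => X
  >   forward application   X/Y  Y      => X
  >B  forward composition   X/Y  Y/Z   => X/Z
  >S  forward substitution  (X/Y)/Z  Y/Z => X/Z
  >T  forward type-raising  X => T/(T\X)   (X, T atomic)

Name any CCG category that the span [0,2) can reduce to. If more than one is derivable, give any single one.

[0,4] S   >
  [0,2] S/(PP/NP)   >
    [0,1] "that" : (S/(PP/NP))/PP
    [1,2] "found" : PP
  [2,4] PP/NP   >
    [2,3] "gave" : (PP/NP)/(NP/S)
    [3,4] "idea" : NP/S

S/(PP/NP)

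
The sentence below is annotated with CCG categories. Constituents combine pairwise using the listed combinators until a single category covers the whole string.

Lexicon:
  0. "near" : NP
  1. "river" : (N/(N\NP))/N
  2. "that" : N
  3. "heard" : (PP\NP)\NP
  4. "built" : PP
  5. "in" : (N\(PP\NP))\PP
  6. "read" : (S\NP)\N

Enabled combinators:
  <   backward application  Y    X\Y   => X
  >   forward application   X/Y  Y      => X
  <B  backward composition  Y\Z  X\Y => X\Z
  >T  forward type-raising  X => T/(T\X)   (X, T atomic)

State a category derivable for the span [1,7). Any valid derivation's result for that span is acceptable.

[0,7] S   >
  [0,1] S/(S\NP)   >T
    [0,1] "near" : NP
  [1,7] S\NP   <
    [1,6] N   >
      [1,3] N/(N\NP)   >
        [1,2] "river" : (N/(N\NP))/N
        [2,3] "that" : N
      [3,6] N\NP   <B
        [3,4] "heard" : (PP\NP)\NP
        [4,6] N\(PP\NP)   <
          [4,5] "built" : PP
          [5,6] "in" : (N\(PP\NP))\PP
    [6,7] "read" : (S\NP)\N

S\NP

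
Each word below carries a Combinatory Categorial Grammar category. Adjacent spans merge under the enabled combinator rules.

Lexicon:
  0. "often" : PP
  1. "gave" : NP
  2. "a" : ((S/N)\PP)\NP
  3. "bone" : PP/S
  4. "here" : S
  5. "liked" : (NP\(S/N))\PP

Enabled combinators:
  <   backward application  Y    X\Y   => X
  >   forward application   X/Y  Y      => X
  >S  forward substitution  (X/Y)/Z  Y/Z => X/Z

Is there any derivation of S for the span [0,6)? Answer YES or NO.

NO

PP NP ((S/N)\PP)\NP PP/S S (NP\(S/N))\PP
CKY chart[0,6] = {NP}; S ∉ chart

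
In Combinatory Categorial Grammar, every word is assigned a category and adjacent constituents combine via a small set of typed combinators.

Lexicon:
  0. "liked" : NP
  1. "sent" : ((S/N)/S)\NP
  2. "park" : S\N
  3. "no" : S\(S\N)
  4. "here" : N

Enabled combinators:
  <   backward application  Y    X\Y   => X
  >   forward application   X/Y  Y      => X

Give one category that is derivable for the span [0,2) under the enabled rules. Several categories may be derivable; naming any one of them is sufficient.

(S/N)/S

[0,5] S   >
  [0,4] S/N   >
    [0,2] (S/N)/S   <
      [0,1] "liked" : NP
      [1,2] "sent" : ((S/N)/S)\NP
    [2,4] S   <
      [2,3] "park" : S\N
      [3,4] "no" : S\(S\N)
  [4,5] "here" : N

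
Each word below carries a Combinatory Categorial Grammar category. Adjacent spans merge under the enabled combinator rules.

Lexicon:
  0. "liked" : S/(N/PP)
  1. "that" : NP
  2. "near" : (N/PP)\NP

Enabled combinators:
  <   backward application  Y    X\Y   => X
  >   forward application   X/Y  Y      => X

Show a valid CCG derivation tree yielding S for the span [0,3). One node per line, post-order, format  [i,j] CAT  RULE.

[0,3] S   >
  [0,1] "liked" : S/(N/PP)
  [1,3] N/PP   <
    [1,2] "that" : NP
    [2,3] "near" : (N/PP)\NP

[0,1] S/(N/PP)  lex  "liked"
[1,2] NP  lex  "that"
[2,3] (N/PP)\NP  lex  "near"
[1,3] N/PP  <  k=2
[0,3] S  >  k=1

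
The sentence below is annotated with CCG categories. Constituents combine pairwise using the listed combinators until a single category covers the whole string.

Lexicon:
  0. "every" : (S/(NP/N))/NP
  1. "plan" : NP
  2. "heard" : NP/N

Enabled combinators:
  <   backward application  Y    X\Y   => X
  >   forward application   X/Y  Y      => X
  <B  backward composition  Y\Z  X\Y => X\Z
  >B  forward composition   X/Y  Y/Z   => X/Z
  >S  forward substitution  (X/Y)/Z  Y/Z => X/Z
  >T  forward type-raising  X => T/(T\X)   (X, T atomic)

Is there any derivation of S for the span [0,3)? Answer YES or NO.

YES

[0,3] S   >
  [0,2] S/(NP/N)   >
    [0,1] "every" : (S/(NP/N))/NP
    [1,2] "plan" : NP
  [2,3] "heard" : NP/N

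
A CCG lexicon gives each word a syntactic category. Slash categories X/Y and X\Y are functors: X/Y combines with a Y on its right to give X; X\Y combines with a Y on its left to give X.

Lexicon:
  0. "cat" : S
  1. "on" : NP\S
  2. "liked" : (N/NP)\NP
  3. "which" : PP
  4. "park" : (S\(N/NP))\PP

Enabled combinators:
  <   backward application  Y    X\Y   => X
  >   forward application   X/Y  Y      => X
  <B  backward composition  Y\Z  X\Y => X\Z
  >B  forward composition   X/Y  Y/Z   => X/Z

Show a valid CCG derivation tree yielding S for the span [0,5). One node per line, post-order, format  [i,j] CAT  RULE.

[0,1] S  lex  "cat"
[1,2] NP\S  lex  "on"
[0,2] NP  <  k=1
[2,3] (N/NP)\NP  lex  "liked"
[0,3] N/NP  <  k=2
[3,4] PP  lex  "which"
[4,5] (S\(N/NP))\PP  lex  "park"
[3,5] S\(N/NP)  <  k=4
[0,5] S  <  k=3

[0,5] S   <
  [0,3] N/NP   <
    [0,2] NP   <
      [0,1] "cat" : S
      [1,2] "on" : NP\S
    [2,3] "liked" : (N/NP)\NP
  [3,5] S\(N/NP)   <
    [3,4] "which" : PP
    [4,5] "park" : (S\(N/NP))\PP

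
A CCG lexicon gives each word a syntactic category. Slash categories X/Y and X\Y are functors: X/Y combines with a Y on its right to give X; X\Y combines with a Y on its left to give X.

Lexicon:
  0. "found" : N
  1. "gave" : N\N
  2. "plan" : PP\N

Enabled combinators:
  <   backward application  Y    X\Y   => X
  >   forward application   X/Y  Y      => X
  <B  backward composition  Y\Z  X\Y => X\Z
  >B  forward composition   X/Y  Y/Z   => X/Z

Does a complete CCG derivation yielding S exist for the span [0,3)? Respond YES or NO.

NO

N N\N PP\N
CKY chart[0,3] = {PP}; S ∉ chart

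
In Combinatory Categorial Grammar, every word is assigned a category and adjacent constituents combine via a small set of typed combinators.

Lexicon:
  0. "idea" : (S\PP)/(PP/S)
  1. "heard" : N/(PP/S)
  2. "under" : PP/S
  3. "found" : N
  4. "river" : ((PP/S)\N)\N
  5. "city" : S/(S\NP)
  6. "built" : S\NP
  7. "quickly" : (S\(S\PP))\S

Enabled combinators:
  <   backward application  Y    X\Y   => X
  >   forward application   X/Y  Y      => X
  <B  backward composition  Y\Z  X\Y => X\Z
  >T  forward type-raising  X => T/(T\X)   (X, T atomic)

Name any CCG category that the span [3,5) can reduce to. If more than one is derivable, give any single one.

[0,8] S   <
  [0,5] S\PP   >
    [0,1] "idea" : (S\PP)/(PP/S)
    [1,5] PP/S   <
      [1,3] N   >
        [1,2] "heard" : N/(PP/S)
        [2,3] "under" : PP/S
      [3,5] (PP/S)\N   <
        [3,4] "found" : N
        [4,5] "river" : ((PP/S)\N)\N
  [5,8] S\(S\PP)   <
    [5,7] S   >
      [5,6] "city" : S/(S\NP)
      [6,7] "built" : S\NP
    [7,8] "quickly" : (S\(S\PP))\S

(PP/S)\N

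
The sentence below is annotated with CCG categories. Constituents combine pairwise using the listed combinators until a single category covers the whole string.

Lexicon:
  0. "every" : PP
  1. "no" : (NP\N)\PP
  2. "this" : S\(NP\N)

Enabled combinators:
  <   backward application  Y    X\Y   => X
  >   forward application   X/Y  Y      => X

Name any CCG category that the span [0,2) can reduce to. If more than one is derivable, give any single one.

[0,3] S   <
  [0,2] NP\N   <
    [0,1] "every" : PP
    [1,2] "no" : (NP\N)\PP
  [2,3] "this" : S\(NP\N)

NP\N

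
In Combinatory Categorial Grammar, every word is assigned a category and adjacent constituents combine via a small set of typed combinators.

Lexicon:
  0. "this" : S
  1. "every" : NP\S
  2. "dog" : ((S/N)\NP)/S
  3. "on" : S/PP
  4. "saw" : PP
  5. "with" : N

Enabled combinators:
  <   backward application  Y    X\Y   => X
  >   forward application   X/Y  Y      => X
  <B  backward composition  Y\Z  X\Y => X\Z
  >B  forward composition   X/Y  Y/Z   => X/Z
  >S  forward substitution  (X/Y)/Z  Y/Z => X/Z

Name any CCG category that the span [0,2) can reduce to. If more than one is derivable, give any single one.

[0,6] S   >
  [0,5] S/N   <
    [0,2] NP   <
      [0,1] "this" : S
      [1,2] "every" : NP\S
    [2,5] (S/N)\NP   >
      [2,3] "dog" : ((S/N)\NP)/S
      [3,5] S   >
        [3,4] "on" : S/PP
        [4,5] "saw" : PP
  [5,6] "with" : N

NP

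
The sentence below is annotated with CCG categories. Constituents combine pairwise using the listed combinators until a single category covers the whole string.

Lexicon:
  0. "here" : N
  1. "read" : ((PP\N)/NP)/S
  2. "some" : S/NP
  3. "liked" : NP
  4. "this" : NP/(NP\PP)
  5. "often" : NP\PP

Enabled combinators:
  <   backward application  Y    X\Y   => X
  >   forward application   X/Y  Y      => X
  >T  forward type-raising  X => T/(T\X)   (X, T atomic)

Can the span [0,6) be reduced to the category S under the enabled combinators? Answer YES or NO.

NO

N ((PP\N)/NP)/S S/NP NP NP/(NP\PP) NP\PP
CKY chart[0,6] = {N/(N\PP), NP/(NP\PP), PP, PP/(PP\PP), S/(S\PP)}; S ∉ chart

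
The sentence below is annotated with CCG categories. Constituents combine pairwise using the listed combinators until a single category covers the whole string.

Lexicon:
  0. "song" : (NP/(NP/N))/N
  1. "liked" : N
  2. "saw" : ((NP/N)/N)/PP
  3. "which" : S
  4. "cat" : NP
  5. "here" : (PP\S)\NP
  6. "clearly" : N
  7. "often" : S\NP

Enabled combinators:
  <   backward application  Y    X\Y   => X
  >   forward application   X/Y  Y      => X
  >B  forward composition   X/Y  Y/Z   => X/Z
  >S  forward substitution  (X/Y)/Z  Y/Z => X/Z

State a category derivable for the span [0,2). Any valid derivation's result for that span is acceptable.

NP/(NP/N)

[0,8] S   <
  [0,7] NP   >
    [0,2] NP/(NP/N)   >
      [0,1] "song" : (NP/(NP/N))/N
      [1,2] "liked" : N
    [2,7] NP/N   >
      [2,6] (NP/N)/N   >
        [2,3] "saw" : ((NP/N)/N)/PP
        [3,6] PP   <
          [3,4] "which" : S
          [4,6] PP\S   <
            [4,5] "cat" : NP
            [5,6] "here" : (PP\S)\NP
      [6,7] "clearly" : N
  [7,8] "often" : S\NP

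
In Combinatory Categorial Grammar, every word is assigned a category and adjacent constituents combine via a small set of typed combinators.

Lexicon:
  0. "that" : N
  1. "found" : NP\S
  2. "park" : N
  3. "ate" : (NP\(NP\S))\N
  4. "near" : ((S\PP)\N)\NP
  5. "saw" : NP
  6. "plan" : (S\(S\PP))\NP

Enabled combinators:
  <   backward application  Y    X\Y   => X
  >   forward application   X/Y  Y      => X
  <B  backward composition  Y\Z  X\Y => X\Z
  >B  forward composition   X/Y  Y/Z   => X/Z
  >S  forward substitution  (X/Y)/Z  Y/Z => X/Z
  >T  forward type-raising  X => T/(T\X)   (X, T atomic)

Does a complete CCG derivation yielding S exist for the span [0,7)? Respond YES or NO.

[0,7] S   <
  [0,5] S\PP   <
    [0,1] "that" : N
    [1,5] (S\PP)\N   <
      [1,4] NP   <
        [1,2] "found" : NP\S
        [2,4] NP\(NP\S)   <
          [2,3] "park" : N
          [3,4] "ate" : (NP\(NP\S))\N
      [4,5] "near" : ((S\PP)\N)\NP
  [5,7] S\(S\PP)   <
    [5,6] "saw" : NP
    [6,7] "plan" : (S\(S\PP))\NP

YES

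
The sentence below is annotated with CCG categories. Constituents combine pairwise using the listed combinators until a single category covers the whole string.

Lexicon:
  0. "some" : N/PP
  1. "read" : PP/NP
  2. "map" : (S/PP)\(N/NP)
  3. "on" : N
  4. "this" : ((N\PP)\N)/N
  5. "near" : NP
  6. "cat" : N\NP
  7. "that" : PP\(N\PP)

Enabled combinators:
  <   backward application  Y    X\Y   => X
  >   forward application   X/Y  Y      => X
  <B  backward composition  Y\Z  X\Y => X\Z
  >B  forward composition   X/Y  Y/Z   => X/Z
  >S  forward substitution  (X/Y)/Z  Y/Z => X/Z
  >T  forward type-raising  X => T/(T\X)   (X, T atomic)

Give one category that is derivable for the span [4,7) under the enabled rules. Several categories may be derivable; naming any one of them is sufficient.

[0,8] S   >
  [0,3] S/PP   <
    [0,2] N/NP   >B
      [0,1] "some" : N/PP
      [1,2] "read" : PP/NP
    [2,3] "map" : (S/PP)\(N/NP)
  [3,8] PP   >
    [3,4] PP/(PP\N)   >T
      [3,4] "on" : N
    [4,8] PP\N   <B
      [4,7] (N\PP)\N   >
        [4,5] "this" : ((N\PP)\N)/N
        [5,7] N   >
          [5,6] N/(N\NP)   >T
            [5,6] "near" : NP
          [6,7] "cat" : N\NP
      [7,8] "that" : PP\(N\PP)

(N\PP)\N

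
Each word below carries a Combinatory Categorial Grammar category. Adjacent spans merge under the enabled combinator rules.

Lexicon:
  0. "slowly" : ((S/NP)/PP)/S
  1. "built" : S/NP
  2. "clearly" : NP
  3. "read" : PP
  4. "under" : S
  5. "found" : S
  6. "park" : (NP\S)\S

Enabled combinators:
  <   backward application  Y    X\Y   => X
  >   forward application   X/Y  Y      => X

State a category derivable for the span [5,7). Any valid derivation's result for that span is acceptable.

NP\S

[0,7] S   >
  [0,4] S/NP   >
    [0,3] (S/NP)/PP   >
      [0,1] "slowly" : ((S/NP)/PP)/S
      [1,3] S   >
        [1,2] "built" : S/NP
        [2,3] "clearly" : NP
    [3,4] "read" : PP
  [4,7] NP   <
    [4,5] "under" : S
    [5,7] NP\S   <
      [5,6] "found" : S
      [6,7] "park" : (NP\S)\S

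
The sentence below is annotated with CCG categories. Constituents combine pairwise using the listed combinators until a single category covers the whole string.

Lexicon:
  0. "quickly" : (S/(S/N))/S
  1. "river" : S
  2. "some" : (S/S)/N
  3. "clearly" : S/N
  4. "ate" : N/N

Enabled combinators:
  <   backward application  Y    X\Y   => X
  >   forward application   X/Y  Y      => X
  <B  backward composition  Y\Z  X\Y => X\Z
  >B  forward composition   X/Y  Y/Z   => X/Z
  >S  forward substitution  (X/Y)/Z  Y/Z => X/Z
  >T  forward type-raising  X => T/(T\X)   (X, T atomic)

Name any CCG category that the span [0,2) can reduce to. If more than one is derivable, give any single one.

S/(S/N)

[0,5] S   >
  [0,2] S/(S/N)   >
    [0,1] "quickly" : (S/(S/N))/S
    [1,2] "river" : S
  [2,5] S/N   >B
    [2,4] S/N   >S
      [2,3] "some" : (S/S)/N
      [3,4] "clearly" : S/N
    [4,5] "ate" : N/N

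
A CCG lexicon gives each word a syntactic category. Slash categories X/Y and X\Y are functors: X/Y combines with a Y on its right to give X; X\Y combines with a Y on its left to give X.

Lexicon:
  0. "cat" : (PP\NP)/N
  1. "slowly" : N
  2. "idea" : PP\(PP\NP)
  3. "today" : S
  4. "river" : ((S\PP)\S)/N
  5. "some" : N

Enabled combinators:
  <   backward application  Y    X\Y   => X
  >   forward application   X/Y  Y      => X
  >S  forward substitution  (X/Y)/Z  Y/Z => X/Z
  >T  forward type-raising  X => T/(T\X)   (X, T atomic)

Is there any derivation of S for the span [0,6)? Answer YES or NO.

[0,6] S   <
  [0,3] PP   <
    [0,2] PP\NP   >
      [0,1] "cat" : (PP\NP)/N
      [1,2] "slowly" : N
    [2,3] "idea" : PP\(PP\NP)
  [3,6] S\PP   <
    [3,4] "today" : S
    [4,6] (S\PP)\S   >
      [4,5] "river" : ((S\PP)\S)/N
      [5,6] "some" : N

YES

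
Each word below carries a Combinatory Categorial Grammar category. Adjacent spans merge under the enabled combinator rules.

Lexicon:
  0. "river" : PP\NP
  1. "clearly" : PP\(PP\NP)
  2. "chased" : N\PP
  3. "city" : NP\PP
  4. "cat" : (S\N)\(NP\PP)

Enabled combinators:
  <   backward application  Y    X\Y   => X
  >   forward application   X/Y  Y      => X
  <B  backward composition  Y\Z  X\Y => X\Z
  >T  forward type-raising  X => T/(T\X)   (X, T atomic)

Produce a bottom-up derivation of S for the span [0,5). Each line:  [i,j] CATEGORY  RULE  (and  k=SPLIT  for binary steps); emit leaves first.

[0,5] S   <
  [0,2] PP   <
    [0,1] "river" : PP\NP
    [1,2] "clearly" : PP\(PP\NP)
  [2,5] S\PP   <B
    [2,3] "chased" : N\PP
    [3,5] S\N   <
      [3,4] "city" : NP\PP
      [4,5] "cat" : (S\N)\(NP\PP)

[0,1] PP\NP  lex  "river"
[1,2] PP\(PP\NP)  lex  "clearly"
[0,2] PP  <  k=1
[2,3] N\PP  lex  "chased"
[3,4] NP\PP  lex  "city"
[4,5] (S\N)\(NP\PP)  lex  "cat"
[3,5] S\N  <  k=4
[2,5] S\PP  <B  k=3
[0,5] S  <  k=2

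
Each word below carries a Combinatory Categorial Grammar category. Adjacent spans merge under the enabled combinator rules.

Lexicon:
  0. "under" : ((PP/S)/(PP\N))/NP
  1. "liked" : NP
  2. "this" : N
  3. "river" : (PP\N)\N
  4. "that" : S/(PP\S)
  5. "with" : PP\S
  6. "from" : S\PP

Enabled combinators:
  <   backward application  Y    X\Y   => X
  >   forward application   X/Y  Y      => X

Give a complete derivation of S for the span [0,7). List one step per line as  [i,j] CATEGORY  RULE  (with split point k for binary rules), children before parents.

[0,1] ((PP/S)/(PP\N))/NP  lex  "under"
[1,2] NP  lex  "liked"
[0,2] (PP/S)/(PP\N)  >  k=1
[2,3] N  lex  "this"
[3,4] (PP\N)\N  lex  "river"
[2,4] PP\N  <  k=3
[0,4] PP/S  >  k=2
[4,5] S/(PP\S)  lex  "that"
[5,6] PP\S  lex  "with"
[4,6] S  >  k=5
[0,6] PP  >  k=4
[6,7] S\PP  lex  "from"
[0,7] S  <  k=6

[0,7] S   <
  [0,6] PP   >
    [0,4] PP/S   >
      [0,2] (PP/S)/(PP\N)   >
        [0,1] "under" : ((PP/S)/(PP\N))/NP
        [1,2] "liked" : NP
      [2,4] PP\N   <
        [2,3] "this" : N
        [3,4] "river" : (PP\N)\N
    [4,6] S   >
      [4,5] "that" : S/(PP\S)
      [5,6] "with" : PP\S
  [6,7] "from" : S\PP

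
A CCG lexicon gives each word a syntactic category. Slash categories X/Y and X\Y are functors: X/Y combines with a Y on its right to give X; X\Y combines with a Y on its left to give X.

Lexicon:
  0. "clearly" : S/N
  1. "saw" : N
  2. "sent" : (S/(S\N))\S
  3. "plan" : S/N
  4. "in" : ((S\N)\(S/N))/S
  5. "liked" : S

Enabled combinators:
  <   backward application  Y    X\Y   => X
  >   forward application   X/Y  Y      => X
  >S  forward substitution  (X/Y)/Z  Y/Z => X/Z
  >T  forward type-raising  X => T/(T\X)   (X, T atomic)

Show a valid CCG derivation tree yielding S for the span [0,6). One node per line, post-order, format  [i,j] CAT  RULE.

[0,1] S/N  lex  "clearly"
[1,2] N  lex  "saw"
[0,2] S  >  k=1
[2,3] (S/(S\N))\S  lex  "sent"
[0,3] S/(S\N)  <  k=2
[3,4] S/N  lex  "plan"
[4,5] ((S\N)\(S/N))/S  lex  "in"
[5,6] S  lex  "liked"
[4,6] (S\N)\(S/N)  >  k=5
[3,6] S\N  <  k=4
[0,6] S  >  k=3

[0,6] S   >
  [0,3] S/(S\N)   <
    [0,2] S   >
      [0,1] "clearly" : S/N
      [1,2] "saw" : N
    [2,3] "sent" : (S/(S\N))\S
  [3,6] S\N   <
    [3,4] "plan" : S/N
    [4,6] (S\N)\(S/N)   >
      [4,5] "in" : ((S\N)\(S/N))/S
      [5,6] "liked" : S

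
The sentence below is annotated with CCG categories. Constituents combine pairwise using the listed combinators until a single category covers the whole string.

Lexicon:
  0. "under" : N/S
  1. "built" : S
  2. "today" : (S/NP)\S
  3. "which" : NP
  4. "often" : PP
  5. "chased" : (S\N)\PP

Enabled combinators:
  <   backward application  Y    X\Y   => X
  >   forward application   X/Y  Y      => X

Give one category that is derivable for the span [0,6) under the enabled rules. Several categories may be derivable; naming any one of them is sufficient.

S

[0,6] S   <
  [0,4] N   >
    [0,1] "under" : N/S
    [1,4] S   >
      [1,3] S/NP   <
        [1,2] "built" : S
        [2,3] "today" : (S/NP)\S
      [3,4] "which" : NP
  [4,6] S\N   <
    [4,5] "often" : PP
    [5,6] "chased" : (S\N)\PP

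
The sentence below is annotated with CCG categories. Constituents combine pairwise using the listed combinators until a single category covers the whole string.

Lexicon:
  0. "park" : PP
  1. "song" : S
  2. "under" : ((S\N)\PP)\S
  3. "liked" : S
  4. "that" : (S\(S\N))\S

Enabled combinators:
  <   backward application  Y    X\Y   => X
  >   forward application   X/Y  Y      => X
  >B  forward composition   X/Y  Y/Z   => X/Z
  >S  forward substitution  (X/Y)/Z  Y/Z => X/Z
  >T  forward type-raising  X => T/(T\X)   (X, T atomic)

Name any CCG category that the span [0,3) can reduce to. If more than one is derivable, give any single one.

[0,5] S   <
  [0,3] S\N   <
    [0,1] "park" : PP
    [1,3] (S\N)\PP   <
      [1,2] "song" : S
      [2,3] "under" : ((S\N)\PP)\S
  [3,5] S\(S\N)   <
    [3,4] "liked" : S
    [4,5] "that" : (S\(S\N))\S

S\N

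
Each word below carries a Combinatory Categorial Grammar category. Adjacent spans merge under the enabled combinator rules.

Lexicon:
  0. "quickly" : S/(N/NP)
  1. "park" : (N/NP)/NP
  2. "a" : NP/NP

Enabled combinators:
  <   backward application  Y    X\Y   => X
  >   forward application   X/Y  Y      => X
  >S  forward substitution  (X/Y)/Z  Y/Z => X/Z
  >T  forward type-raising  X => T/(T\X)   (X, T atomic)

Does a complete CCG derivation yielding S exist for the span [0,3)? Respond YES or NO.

[0,3] S   >
  [0,1] "quickly" : S/(N/NP)
  [1,3] N/NP   >S
    [1,2] "park" : (N/NP)/NP
    [2,3] "a" : NP/NP

YES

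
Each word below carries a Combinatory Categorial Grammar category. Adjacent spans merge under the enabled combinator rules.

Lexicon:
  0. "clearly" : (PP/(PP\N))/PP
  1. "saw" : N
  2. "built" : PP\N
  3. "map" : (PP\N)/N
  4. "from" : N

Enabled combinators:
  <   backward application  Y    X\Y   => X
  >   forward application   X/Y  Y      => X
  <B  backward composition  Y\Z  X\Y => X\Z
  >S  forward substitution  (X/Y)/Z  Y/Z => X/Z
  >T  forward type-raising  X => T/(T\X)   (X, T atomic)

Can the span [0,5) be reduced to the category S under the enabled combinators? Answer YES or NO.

(PP/(PP\N))/PP N PP\N (PP\N)/N N
CKY chart[0,5] = {N/(N\PP), NP/(NP\PP), PP, PP/(PP\PP), S/(S\PP)}; S ∉ chart

NO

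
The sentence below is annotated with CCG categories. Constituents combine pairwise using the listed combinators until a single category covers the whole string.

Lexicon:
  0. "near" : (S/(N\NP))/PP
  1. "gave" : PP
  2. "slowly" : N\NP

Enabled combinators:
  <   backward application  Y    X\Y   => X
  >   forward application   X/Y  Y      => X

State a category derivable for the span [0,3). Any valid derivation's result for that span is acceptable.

[0,3] S   >
  [0,2] S/(N\NP)   >
    [0,1] "near" : (S/(N\NP))/PP
    [1,2] "gave" : PP
  [2,3] "slowly" : N\NP

S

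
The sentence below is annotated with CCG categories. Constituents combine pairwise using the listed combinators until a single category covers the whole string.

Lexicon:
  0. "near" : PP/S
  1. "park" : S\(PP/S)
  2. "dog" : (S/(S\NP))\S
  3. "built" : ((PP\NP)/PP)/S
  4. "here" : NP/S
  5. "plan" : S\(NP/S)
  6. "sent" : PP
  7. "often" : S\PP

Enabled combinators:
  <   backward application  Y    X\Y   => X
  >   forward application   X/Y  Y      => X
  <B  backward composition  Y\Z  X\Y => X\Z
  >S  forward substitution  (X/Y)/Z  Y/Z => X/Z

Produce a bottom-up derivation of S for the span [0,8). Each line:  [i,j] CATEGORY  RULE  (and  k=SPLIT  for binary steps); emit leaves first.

[0,8] S   >
  [0,3] S/(S\NP)   <
    [0,2] S   <
      [0,1] "near" : PP/S
      [1,2] "park" : S\(PP/S)
    [2,3] "dog" : (S/(S\NP))\S
  [3,8] S\NP   <B
    [3,7] PP\NP   >
      [3,6] (PP\NP)/PP   >
        [3,4] "built" : ((PP\NP)/PP)/S
        [4,6] S   <
          [4,5] "here" : NP/S
          [5,6] "plan" : S\(NP/S)
      [6,7] "sent" : PP
    [7,8] "often" : S\PP

[0,1] PP/S  lex  "near"
[1,2] S\(PP/S)  lex  "park"
[0,2] S  <  k=1
[2,3] (S/(S\NP))\S  lex  "dog"
[0,3] S/(S\NP)  <  k=2
[3,4] ((PP\NP)/PP)/S  lex  "built"
[4,5] NP/S  lex  "here"
[5,6] S\(NP/S)  lex  "plan"
[4,6] S  <  k=5
[3,6] (PP\NP)/PP  >  k=4
[6,7] PP  lex  "sent"
[3,7] PP\NP  >  k=6
[7,8] S\PP  lex  "often"
[3,8] S\NP  <B  k=7
[0,8] S  >  k=3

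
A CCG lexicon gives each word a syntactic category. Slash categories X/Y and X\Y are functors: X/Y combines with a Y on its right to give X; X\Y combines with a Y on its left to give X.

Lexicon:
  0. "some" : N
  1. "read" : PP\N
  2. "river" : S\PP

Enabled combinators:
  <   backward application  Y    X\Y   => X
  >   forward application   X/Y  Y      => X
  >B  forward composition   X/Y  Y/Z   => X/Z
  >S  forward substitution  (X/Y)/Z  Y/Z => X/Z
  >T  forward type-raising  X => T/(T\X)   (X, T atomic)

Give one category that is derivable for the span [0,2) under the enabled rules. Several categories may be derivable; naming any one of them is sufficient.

[0,3] S   <
  [0,2] PP   >
    [0,1] PP/(PP\N)   >T
      [0,1] "some" : N
    [1,2] "read" : PP\N
  [2,3] "river" : S\PP

PP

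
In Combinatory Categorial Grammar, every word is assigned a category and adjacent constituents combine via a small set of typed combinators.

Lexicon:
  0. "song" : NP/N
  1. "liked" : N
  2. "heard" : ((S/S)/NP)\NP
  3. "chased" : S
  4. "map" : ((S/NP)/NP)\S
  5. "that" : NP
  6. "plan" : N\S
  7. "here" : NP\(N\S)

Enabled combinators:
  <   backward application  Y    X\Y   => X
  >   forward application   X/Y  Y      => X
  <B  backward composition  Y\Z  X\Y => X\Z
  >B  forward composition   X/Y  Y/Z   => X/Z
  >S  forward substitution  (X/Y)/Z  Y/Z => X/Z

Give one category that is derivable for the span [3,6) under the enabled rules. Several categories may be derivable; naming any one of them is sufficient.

[0,8] S   >
  [0,6] S/NP   >S
    [0,3] (S/S)/NP   <
      [0,2] NP   >
        [0,1] "song" : NP/N
        [1,2] "liked" : N
      [2,3] "heard" : ((S/S)/NP)\NP
    [3,6] S/NP   >
      [3,5] (S/NP)/NP   <
        [3,4] "chased" : S
        [4,5] "map" : ((S/NP)/NP)\S
      [5,6] "that" : NP
  [6,8] NP   <
    [6,7] "plan" : N\S
    [7,8] "here" : NP\(N\S)

S/NP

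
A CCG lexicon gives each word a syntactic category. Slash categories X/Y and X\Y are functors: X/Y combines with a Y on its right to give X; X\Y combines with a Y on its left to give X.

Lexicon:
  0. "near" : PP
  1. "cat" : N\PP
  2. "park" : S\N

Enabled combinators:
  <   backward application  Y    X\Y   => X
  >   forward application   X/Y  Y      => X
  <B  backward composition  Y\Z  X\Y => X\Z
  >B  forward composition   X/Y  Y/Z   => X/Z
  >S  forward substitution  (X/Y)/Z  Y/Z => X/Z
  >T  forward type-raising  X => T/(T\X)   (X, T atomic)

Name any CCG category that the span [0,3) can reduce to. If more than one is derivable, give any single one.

[0,3] S   <
  [0,2] N   >
    [0,1] N/(N\PP)   >T
      [0,1] "near" : PP
    [1,2] "cat" : N\PP
  [2,3] "park" : S\N

S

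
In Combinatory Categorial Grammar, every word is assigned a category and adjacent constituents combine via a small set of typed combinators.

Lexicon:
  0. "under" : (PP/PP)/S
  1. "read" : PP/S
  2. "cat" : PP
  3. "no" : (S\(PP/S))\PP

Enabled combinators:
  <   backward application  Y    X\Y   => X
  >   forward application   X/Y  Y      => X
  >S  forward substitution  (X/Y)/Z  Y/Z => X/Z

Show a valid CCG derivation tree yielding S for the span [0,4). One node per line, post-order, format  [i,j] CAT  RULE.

[0,4] S   <
  [0,2] PP/S   >S
    [0,1] "under" : (PP/PP)/S
    [1,2] "read" : PP/S
  [2,4] S\(PP/S)   <
    [2,3] "cat" : PP
    [3,4] "no" : (S\(PP/S))\PP

[0,1] (PP/PP)/S  lex  "under"
[1,2] PP/S  lex  "read"
[0,2] PP/S  >S  k=1
[2,3] PP  lex  "cat"
[3,4] (S\(PP/S))\PP  lex  "no"
[2,4] S\(PP/S)  <  k=3
[0,4] S  <  k=2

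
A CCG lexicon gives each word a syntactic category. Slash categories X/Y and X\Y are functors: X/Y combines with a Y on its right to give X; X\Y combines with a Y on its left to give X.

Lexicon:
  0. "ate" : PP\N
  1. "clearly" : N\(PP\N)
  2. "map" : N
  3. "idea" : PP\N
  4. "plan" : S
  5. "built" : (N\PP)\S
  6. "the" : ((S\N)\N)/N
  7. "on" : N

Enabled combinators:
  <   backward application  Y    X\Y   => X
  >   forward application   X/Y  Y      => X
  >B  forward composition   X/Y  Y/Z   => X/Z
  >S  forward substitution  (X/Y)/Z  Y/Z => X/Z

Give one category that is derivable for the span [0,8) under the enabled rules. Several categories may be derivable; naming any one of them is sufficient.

S

[0,8] S   <
  [0,2] N   <
    [0,1] "ate" : PP\N
    [1,2] "clearly" : N\(PP\N)
  [2,8] S\N   <
    [2,6] N   <
      [2,4] PP   <
        [2,3] "map" : N
        [3,4] "idea" : PP\N
      [4,6] N\PP   <
        [4,5] "plan" : S
        [5,6] "built" : (N\PP)\S
    [6,8] (S\N)\N   >
      [6,7] "the" : ((S\N)\N)/N
      [7,8] "on" : N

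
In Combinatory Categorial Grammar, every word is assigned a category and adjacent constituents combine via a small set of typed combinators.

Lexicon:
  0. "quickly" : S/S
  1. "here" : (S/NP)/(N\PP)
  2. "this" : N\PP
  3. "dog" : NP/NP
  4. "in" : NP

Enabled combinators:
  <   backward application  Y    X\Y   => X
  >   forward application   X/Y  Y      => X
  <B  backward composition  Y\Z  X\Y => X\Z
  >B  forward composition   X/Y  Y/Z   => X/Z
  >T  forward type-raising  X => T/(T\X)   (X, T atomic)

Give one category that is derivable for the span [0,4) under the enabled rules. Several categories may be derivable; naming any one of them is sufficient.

S/NP

[0,5] S   >
  [0,4] S/NP   >B
    [0,1] "quickly" : S/S
    [1,4] S/NP   >B
      [1,3] S/NP   >
        [1,2] "here" : (S/NP)/(N\PP)
        [2,3] "this" : N\PP
      [3,4] "dog" : NP/NP
  [4,5] "in" : NP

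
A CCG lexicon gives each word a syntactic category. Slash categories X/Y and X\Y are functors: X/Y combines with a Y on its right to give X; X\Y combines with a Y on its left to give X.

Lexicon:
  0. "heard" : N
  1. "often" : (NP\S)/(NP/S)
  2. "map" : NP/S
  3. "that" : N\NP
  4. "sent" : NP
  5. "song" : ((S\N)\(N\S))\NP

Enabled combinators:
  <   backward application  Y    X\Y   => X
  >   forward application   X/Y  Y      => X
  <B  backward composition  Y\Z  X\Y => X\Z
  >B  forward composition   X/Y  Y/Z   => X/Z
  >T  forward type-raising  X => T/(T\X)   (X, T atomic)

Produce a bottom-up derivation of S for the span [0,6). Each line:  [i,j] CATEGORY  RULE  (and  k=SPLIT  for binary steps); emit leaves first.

[0,1] N  lex  "heard"
[0,1] S/(S\N)  >T
[1,2] (NP\S)/(NP/S)  lex  "often"
[2,3] NP/S  lex  "map"
[1,3] NP\S  >  k=2
[3,4] N\NP  lex  "that"
[1,4] N\S  <B  k=3
[4,5] NP  lex  "sent"
[5,6] ((S\N)\(N\S))\NP  lex  "song"
[4,6] (S\N)\(N\S)  <  k=5
[1,6] S\N  <  k=4
[0,6] S  >  k=1

[0,6] S   >
  [0,1] S/(S\N)   >T
    [0,1] "heard" : N
  [1,6] S\N   <
    [1,4] N\S   <B
      [1,3] NP\S   >
        [1,2] "often" : (NP\S)/(NP/S)
        [2,3] "map" : NP/S
      [3,4] "that" : N\NP
    [4,6] (S\N)\(N\S)   <
      [4,5] "sent" : NP
      [5,6] "song" : ((S\N)\(N\S))\NP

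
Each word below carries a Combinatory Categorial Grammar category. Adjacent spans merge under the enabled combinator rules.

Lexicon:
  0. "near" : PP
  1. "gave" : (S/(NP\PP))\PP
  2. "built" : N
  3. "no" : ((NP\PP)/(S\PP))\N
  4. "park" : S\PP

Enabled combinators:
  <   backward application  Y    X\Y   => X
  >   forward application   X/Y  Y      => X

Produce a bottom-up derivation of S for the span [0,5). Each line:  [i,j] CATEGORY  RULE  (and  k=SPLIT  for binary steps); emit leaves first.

[0,5] S   >
  [0,2] S/(NP\PP)   <
    [0,1] "near" : PP
    [1,2] "gave" : (S/(NP\PP))\PP
  [2,5] NP\PP   >
    [2,4] (NP\PP)/(S\PP)   <
      [2,3] "built" : N
      [3,4] "no" : ((NP\PP)/(S\PP))\N
    [4,5] "park" : S\PP

[0,1] PP  lex  "near"
[1,2] (S/(NP\PP))\PP  lex  "gave"
[0,2] S/(NP\PP)  <  k=1
[2,3] N  lex  "built"
[3,4] ((NP\PP)/(S\PP))\N  lex  "no"
[2,4] (NP\PP)/(S\PP)  <  k=3
[4,5] S\PP  lex  "park"
[2,5] NP\PP  >  k=4
[0,5] S  >  k=2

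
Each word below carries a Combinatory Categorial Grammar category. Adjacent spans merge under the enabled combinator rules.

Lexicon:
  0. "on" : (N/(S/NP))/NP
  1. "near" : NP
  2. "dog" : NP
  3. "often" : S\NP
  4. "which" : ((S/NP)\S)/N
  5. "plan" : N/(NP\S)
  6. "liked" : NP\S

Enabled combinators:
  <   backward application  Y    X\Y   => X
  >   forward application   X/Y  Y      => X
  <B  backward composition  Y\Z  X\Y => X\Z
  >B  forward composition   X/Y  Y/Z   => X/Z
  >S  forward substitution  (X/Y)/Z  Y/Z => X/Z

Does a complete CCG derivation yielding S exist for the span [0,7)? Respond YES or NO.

NO

(N/(S/NP))/NP NP NP S\NP ((S/NP)\S)/N N/(NP\S) NP\S
CKY chart[0,7] = {N}; S ∉ chart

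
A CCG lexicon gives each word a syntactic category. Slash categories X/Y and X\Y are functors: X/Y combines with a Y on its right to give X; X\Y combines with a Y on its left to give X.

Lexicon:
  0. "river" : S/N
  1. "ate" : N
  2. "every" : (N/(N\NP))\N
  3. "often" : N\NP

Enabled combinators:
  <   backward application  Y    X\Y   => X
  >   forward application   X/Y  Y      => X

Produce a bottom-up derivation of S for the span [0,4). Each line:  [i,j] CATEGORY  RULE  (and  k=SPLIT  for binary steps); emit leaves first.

[0,1] S/N  lex  "river"
[1,2] N  lex  "ate"
[2,3] (N/(N\NP))\N  lex  "every"
[1,3] N/(N\NP)  <  k=2
[3,4] N\NP  lex  "often"
[1,4] N  >  k=3
[0,4] S  >  k=1

[0,4] S   >
  [0,1] "river" : S/N
  [1,4] N   >
    [1,3] N/(N\NP)   <
      [1,2] "ate" : N
      [2,3] "every" : (N/(N\NP))\N
    [3,4] "often" : N\NP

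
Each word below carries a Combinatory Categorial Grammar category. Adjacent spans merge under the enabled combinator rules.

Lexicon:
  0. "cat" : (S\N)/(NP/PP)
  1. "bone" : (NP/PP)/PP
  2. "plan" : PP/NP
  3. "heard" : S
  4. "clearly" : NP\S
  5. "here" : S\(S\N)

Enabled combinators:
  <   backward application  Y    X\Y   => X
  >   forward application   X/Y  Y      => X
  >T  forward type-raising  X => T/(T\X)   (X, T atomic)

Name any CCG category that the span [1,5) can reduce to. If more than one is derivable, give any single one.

NP/PP

[0,6] S   <
  [0,5] S\N   >
    [0,1] "cat" : (S\N)/(NP/PP)
    [1,5] NP/PP   >
      [1,2] "bone" : (NP/PP)/PP
      [2,5] PP   >
        [2,3] "plan" : PP/NP
        [3,5] NP   >
          [3,4] NP/(NP\S)   >T
            [3,4] "heard" : S
          [4,5] "clearly" : NP\S
  [5,6] "here" : S\(S\N)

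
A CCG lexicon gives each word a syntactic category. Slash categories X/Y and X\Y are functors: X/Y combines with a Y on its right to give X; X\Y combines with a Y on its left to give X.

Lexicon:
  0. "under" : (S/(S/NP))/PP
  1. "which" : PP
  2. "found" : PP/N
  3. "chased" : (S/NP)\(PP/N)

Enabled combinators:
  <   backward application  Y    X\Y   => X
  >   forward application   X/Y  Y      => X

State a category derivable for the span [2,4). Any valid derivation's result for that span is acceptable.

S/NP

[0,4] S   >
  [0,2] S/(S/NP)   >
    [0,1] "under" : (S/(S/NP))/PP
    [1,2] "which" : PP
  [2,4] S/NP   <
    [2,3] "found" : PP/N
    [3,4] "chased" : (S/NP)\(PP/N)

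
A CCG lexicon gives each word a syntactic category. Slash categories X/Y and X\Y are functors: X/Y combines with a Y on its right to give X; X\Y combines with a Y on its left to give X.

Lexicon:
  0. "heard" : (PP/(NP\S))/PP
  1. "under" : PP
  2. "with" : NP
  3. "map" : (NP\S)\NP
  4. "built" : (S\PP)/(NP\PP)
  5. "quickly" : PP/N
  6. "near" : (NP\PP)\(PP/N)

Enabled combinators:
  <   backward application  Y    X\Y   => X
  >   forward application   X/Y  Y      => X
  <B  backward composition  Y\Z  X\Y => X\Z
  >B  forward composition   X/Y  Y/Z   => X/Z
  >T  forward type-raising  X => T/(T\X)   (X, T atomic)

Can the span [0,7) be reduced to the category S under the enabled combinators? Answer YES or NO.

YES

[0,7] S   <
  [0,4] PP   >
    [0,2] PP/(NP\S)   >
      [0,1] "heard" : (PP/(NP\S))/PP
      [1,2] "under" : PP
    [2,4] NP\S   <
      [2,3] "with" : NP
      [3,4] "map" : (NP\S)\NP
  [4,7] S\PP   >
    [4,5] "built" : (S\PP)/(NP\PP)
    [5,7] NP\PP   <
      [5,6] "quickly" : PP/N
      [6,7] "near" : (NP\PP)\(PP/N)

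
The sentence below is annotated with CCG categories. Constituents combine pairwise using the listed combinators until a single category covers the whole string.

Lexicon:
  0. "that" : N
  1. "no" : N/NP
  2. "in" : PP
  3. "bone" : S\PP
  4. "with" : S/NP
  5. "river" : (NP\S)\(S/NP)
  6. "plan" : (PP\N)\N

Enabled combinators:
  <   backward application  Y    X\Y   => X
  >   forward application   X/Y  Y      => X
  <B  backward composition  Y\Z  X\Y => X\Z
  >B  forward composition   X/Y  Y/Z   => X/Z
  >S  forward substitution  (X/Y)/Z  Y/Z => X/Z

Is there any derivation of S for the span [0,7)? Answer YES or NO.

N N/NP PP S\PP S/NP (NP\S)\(S/NP) (PP\N)\N
CKY chart[0,7] = {PP}; S ∉ chart

NO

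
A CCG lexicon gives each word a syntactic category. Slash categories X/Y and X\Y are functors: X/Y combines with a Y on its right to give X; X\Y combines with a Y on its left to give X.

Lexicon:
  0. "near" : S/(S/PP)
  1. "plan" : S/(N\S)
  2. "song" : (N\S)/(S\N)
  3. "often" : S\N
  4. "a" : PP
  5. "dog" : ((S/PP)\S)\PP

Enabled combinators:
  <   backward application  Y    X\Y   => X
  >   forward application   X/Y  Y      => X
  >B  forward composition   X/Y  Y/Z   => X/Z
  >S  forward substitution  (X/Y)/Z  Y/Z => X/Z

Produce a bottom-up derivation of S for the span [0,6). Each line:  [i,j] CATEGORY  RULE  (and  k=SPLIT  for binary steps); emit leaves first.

[0,1] S/(S/PP)  lex  "near"
[1,2] S/(N\S)  lex  "plan"
[2,3] (N\S)/(S\N)  lex  "song"
[3,4] S\N  lex  "often"
[2,4] N\S  >  k=3
[1,4] S  >  k=2
[4,5] PP  lex  "a"
[5,6] ((S/PP)\S)\PP  lex  "dog"
[4,6] (S/PP)\S  <  k=5
[1,6] S/PP  <  k=4
[0,6] S  >  k=1

[0,6] S   >
  [0,1] "near" : S/(S/PP)
  [1,6] S/PP   <
    [1,4] S   >
      [1,2] "plan" : S/(N\S)
      [2,4] N\S   >
        [2,3] "song" : (N\S)/(S\N)
        [3,4] "often" : S\N
    [4,6] (S/PP)\S   <
      [4,5] "a" : PP
      [5,6] "dog" : ((S/PP)\S)\PP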